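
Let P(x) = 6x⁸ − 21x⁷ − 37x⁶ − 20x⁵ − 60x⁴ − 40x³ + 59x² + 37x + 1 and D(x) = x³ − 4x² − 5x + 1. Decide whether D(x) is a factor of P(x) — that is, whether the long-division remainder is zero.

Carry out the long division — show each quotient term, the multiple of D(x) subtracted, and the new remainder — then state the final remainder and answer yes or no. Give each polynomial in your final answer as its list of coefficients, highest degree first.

Step 1: lead(6x⁸ − 21x⁷ − 37x⁶ − 20x⁵ − 60x⁴ − 40x³ + 59x² + 37x + 1) ÷ lead(D) = 6x⁸ ÷ x³ = 6x⁵. Subtract (6x⁵)·D = 6x⁸ − 24x⁷ − 30x⁶ + 6x⁵. Remainder: 3x⁷ − 7x⁶ − 26x⁵ − 60x⁴ − 40x³ + 59x² + 37x + 1.
Step 2: lead(3x⁷ − 7x⁶ − 26x⁵ − 60x⁴ − 40x³ + 59x² + 37x + 1) ÷ lead(D) = 3x⁷ ÷ x³ = 3x⁴. Subtract (3x⁴)·D = 3x⁷ − 12x⁶ − 15x⁵ + 3x⁴. Remainder: 5x⁶ − 11x⁵ − 63x⁴ − 40x³ + 59x² + 37x + 1.
Step 3: lead(5x⁶ − 11x⁵ − 63x⁴ − 40x³ + 59x² + 37x + 1) ÷ lead(D) = 5x⁶ ÷ x³ = 5x³. Subtract (5x³)·D = 5x⁶ − 20x⁵ − 25x⁴ + 5x³. Remainder: 9x⁵ − 38x⁴ − 45x³ + 59x² + 37x + 1.
Step 4: lead(9x⁵ − 38x⁴ − 45x³ + 59x² + 37x + 1) ÷ lead(D) = 9x⁵ ÷ x³ = 9x². Subtract (9x²)·D = 9x⁵ − 36x⁴ − 45x³ + 9x². Remainder: −2x⁴ + 50x² + 37x + 1.
Step 5: lead(−2x⁴ + 50x² + 37x + 1) ÷ lead(D) = −2x⁴ ÷ x³ = −2x. Subtract (−2x)·D = −2x⁴ + 8x³ + 10x² − 2x. Remainder: −8x³ + 40x² + 39x + 1.
Step 6: lead(−8x³ + 40x² + 39x + 1) ÷ lead(D) = −8x³ ÷ x³ = −8. Subtract (−8)·D = −8x³ + 32x² + 40x − 8. Remainder: 8x² − x + 9.

R = [8, -1, 9], so D(x) is not a factor of P(x). no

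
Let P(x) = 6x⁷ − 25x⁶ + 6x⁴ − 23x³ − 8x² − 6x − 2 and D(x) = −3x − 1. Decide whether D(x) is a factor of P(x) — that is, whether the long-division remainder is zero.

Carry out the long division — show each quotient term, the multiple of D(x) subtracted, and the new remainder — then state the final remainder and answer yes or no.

Step 1: lead(6x⁷ − 25x⁶ + 6x⁴ − 23x³ − 8x² − 6x − 2) ÷ lead(D) = 6x⁷ ÷ −3x = −2x⁶. Subtract (−2x⁶)·D = 6x⁷ + 2x⁶. Remainder: −27x⁶ + 6x⁴ − 23x³ − 8x² − 6x − 2.
Step 2: lead(−27x⁶ + 6x⁴ − 23x³ − 8x² − 6x − 2) ÷ lead(D) = −27x⁶ ÷ −3x = 9x⁵. Subtract (9x⁵)·D = −27x⁶ − 9x⁵. Remainder: 9x⁵ + 6x⁴ − 23x³ − 8x² − 6x − 2.
Step 3: lead(9x⁵ + 6x⁴ − 23x³ − 8x² − 6x − 2) ÷ lead(D) = 9x⁵ ÷ −3x = −3x⁴. Subtract (−3x⁴)·D = 9x⁵ + 3x⁴. Remainder: 3x⁴ − 23x³ − 8x² − 6x − 2.
Step 4: lead(3x⁴ − 23x³ − 8x² − 6x − 2) ÷ lead(D) = 3x⁴ ÷ −3x = −x³. Subtract (−x³)·D = 3x⁴ + x³. Remainder: −24x³ − 8x² − 6x − 2.
Step 5: lead(−24x³ − 8x² − 6x − 2) ÷ lead(D) = −24x³ ÷ −3x = 8x². Subtract (8x²)·D = −24x³ − 8x². Remainder: −6x − 2.
Step 6: lead(−6x − 2) ÷ lead(D) = −6x ÷ −3x = 2. Subtract (2)·D = −6x − 2. Remainder: 0.

R(x) = 0, so D(x) is a factor of P(x). yes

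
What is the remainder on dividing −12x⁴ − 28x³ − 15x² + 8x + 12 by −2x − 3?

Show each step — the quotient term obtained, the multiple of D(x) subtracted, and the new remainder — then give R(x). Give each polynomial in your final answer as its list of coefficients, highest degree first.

R = [0]

Step 1: lead(−12x⁴ − 28x³ − 15x² + 8x + 12) ÷ lead(D) = −12x⁴ ÷ −2x = 6x³. Subtract (6x³)·D = −12x⁴ − 18x³. Remainder: −10x³ − 15x² + 8x + 12.
Step 2: lead(−10x³ − 15x² + 8x + 12) ÷ lead(D) = −10x³ ÷ −2x = 5x². Subtract (5x²)·D = −10x³ − 15x². Remainder: 8x + 12.
Step 3: lead(8x + 12) ÷ lead(D) = 8x ÷ −2x = −4. Subtract (−4)·D = 8x + 12. Remainder: 0.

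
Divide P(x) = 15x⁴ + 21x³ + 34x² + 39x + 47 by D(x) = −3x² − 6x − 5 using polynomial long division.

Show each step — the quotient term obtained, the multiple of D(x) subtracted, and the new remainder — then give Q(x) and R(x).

Q(x) = −5x² + 3x − 9; R(x) = 2

Step 1: lead(15x⁴ + 21x³ + 34x² + 39x + 47) ÷ lead(D) = 15x⁴ ÷ −3x² = −5x². Subtract (−5x²)·D = 15x⁴ + 30x³ + 25x². Remainder: −9x³ + 9x² + 39x + 47.
Step 2: lead(−9x³ + 9x² + 39x + 47) ÷ lead(D) = −9x³ ÷ −3x² = 3x. Subtract (3x)·D = −9x³ − 18x² − 15x. Remainder: 27x² + 54x + 47.
Step 3: lead(27x² + 54x + 47) ÷ lead(D) = 27x² ÷ −3x² = −9. Subtract (−9)·D = 27x² + 54x + 45. Remainder: 2.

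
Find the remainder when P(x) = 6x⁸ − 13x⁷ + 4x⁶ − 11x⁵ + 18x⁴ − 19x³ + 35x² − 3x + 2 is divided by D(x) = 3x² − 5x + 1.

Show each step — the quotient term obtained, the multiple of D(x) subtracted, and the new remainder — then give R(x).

Step 1: lead(6x⁸ − 13x⁷ + 4x⁶ − 11x⁵ + 18x⁴ − 19x³ + 35x² − 3x + 2) ÷ lead(D) = 6x⁸ ÷ 3x² = 2x⁶. Subtract (2x⁶)·D = 6x⁸ − 10x⁷ + 2x⁶. Remainder: −3x⁷ + 2x⁶ − 11x⁵ + 18x⁴ − 19x³ + 35x² − 3x + 2.
Step 2: lead(−3x⁷ + 2x⁶ − 11x⁵ + 18x⁴ − 19x³ + 35x² − 3x + 2) ÷ lead(D) = −3x⁷ ÷ 3x² = −x⁵. Subtract (−x⁵)·D = −3x⁷ + 5x⁶ − x⁵. Remainder: −3x⁶ − 10x⁵ + 18x⁴ − 19x³ + 35x² − 3x + 2.
Step 3: lead(−3x⁶ − 10x⁵ + 18x⁴ − 19x³ + 35x² − 3x + 2) ÷ lead(D) = −3x⁶ ÷ 3x² = −x⁴. Subtract (−x⁴)·D = −3x⁶ + 5x⁵ − x⁴. Remainder: −15x⁵ + 19x⁴ − 19x³ + 35x² − 3x + 2.
Step 4: lead(−15x⁵ + 19x⁴ − 19x³ + 35x² − 3x + 2) ÷ lead(D) = −15x⁵ ÷ 3x² = −5x³. Subtract (−5x³)·D = −15x⁵ + 25x⁴ − 5x³. Remainder: −6x⁴ − 14x³ + 35x² − 3x + 2.
Step 5: lead(−6x⁴ − 14x³ + 35x² − 3x + 2) ÷ lead(D) = −6x⁴ ÷ 3x² = −2x². Subtract (−2x²)·D = −6x⁴ + 10x³ − 2x². Remainder: −24x³ + 37x² − 3x + 2.
Step 6: lead(−24x³ + 37x² − 3x + 2) ÷ lead(D) = −24x³ ÷ 3x² = −8x. Subtract (−8x)·D = −24x³ + 40x² − 8x. Remainder: −3x² + 5x + 2.
Step 7: lead(−3x² + 5x + 2) ÷ lead(D) = −3x² ÷ 3x² = −1. Subtract (−1)·D = −3x² + 5x − 1. Remainder: 3.

R(x) = 3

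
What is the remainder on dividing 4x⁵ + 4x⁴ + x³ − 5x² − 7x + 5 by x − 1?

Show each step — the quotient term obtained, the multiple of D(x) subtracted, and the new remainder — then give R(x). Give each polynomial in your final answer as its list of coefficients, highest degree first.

R = [2]

Step 1: lead(4x⁵ + 4x⁴ + x³ − 5x² − 7x + 5) ÷ lead(D) = 4x⁵ ÷ x = 4x⁴. Subtract (4x⁴)·D = 4x⁵ − 4x⁴. Remainder: 8x⁴ + x³ − 5x² − 7x + 5.
Step 2: lead(8x⁴ + x³ − 5x² − 7x + 5) ÷ lead(D) = 8x⁴ ÷ x = 8x³. Subtract (8x³)·D = 8x⁴ − 8x³. Remainder: 9x³ − 5x² − 7x + 5.
Step 3: lead(9x³ − 5x² − 7x + 5) ÷ lead(D) = 9x³ ÷ x = 9x². Subtract (9x²)·D = 9x³ − 9x². Remainder: 4x² − 7x + 5.
Step 4: lead(4x² − 7x + 5) ÷ lead(D) = 4x² ÷ x = 4x. Subtract (4x)·D = 4x² − 4x. Remainder: −3x + 5.
Step 5: lead(−3x + 5) ÷ lead(D) = −3x ÷ x = −3. Subtract (−3)·D = −3x + 3. Remainder: 2.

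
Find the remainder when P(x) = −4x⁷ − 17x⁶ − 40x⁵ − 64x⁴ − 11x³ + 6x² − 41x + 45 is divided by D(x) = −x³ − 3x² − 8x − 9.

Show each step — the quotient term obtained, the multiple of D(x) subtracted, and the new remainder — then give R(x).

Step 1: lead(−4x⁷ − 17x⁶ − 40x⁵ − 64x⁴ − 11x³ + 6x² − 41x + 45) ÷ lead(D) = −4x⁷ ÷ −x³ = 4x⁴. Subtract (4x⁴)·D = −4x⁷ − 12x⁶ − 32x⁵ − 36x⁴. Remainder: −5x⁶ − 8x⁵ − 28x⁴ − 11x³ + 6x² − 41x + 45.
Step 2: lead(−5x⁶ − 8x⁵ − 28x⁴ − 11x³ + 6x² − 41x + 45) ÷ lead(D) = −5x⁶ ÷ −x³ = 5x³. Subtract (5x³)·D = −5x⁶ − 15x⁵ − 40x⁴ − 45x³. Remainder: 7x⁵ + 12x⁴ + 34x³ + 6x² − 41x + 45.
Step 3: lead(7x⁵ + 12x⁴ + 34x³ + 6x² − 41x + 45) ÷ lead(D) = 7x⁵ ÷ −x³ = −7x². Subtract (−7x²)·D = 7x⁵ + 21x⁴ + 56x³ + 63x². Remainder: −9x⁴ − 22x³ − 57x² − 41x + 45.
Step 4: lead(−9x⁴ − 22x³ − 57x² − 41x + 45) ÷ lead(D) = −9x⁴ ÷ −x³ = 9x. Subtract (9x)·D = −9x⁴ − 27x³ − 72x² − 81x. Remainder: 5x³ + 15x² + 40x + 45.
Step 5: lead(5x³ + 15x² + 40x + 45) ÷ lead(D) = 5x³ ÷ −x³ = −5. Subtract (−5)·D = 5x³ + 15x² + 40x + 45. Remainder: 0.

R(x) = 0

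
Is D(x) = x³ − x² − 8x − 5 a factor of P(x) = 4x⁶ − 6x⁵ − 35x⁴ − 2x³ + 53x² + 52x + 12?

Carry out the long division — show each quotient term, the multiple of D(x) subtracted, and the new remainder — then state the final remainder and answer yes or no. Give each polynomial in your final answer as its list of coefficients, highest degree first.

Step 1: lead(4x⁶ − 6x⁵ − 35x⁴ − 2x³ + 53x² + 52x + 12) ÷ lead(D) = 4x⁶ ÷ x³ = 4x³. Subtract (4x³)·D = 4x⁶ − 4x⁵ − 32x⁴ − 20x³. Remainder: −2x⁵ − 3x⁴ + 18x³ + 53x² + 52x + 12.
Step 2: lead(−2x⁵ − 3x⁴ + 18x³ + 53x² + 52x + 12) ÷ lead(D) = −2x⁵ ÷ x³ = −2x². Subtract (−2x²)·D = −2x⁵ + 2x⁴ + 16x³ + 10x². Remainder: −5x⁴ + 2x³ + 43x² + 52x + 12.
Step 3: lead(−5x⁴ + 2x³ + 43x² + 52x + 12) ÷ lead(D) = −5x⁴ ÷ x³ = −5x. Subtract (−5x)·D = −5x⁴ + 5x³ + 40x² + 25x. Remainder: −3x³ + 3x² + 27x + 12.
Step 4: lead(−3x³ + 3x² + 27x + 12) ÷ lead(D) = −3x³ ÷ x³ = −3. Subtract (−3)·D = −3x³ + 3x² + 24x + 15. Remainder: 3x − 3.

R = [3, -3], so D(x) is not a factor of P(x). no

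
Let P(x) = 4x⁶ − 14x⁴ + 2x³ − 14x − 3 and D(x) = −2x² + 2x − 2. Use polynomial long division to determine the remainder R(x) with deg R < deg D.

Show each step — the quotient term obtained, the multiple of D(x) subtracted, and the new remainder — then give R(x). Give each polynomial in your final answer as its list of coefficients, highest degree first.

R = [-1]

Step 1: lead(4x⁶ − 14x⁴ + 2x³ − 14x − 3) ÷ lead(D) = 4x⁶ ÷ −2x² = −2x⁴. Subtract (−2x⁴)·D = 4x⁶ − 4x⁵ + 4x⁴. Remainder: 4x⁵ − 18x⁴ + 2x³ − 14x − 3.
Step 2: lead(4x⁵ − 18x⁴ + 2x³ − 14x − 3) ÷ lead(D) = 4x⁵ ÷ −2x² = −2x³. Subtract (−2x³)·D = 4x⁵ − 4x⁴ + 4x³. Remainder: −14x⁴ − 2x³ − 14x − 3.
Step 3: lead(−14x⁴ − 2x³ − 14x − 3) ÷ lead(D) = −14x⁴ ÷ −2x² = 7x². Subtract (7x²)·D = −14x⁴ + 14x³ − 14x². Remainder: −16x³ + 14x² − 14x − 3.
Step 4: lead(−16x³ + 14x² − 14x − 3) ÷ lead(D) = −16x³ ÷ −2x² = 8x. Subtract (8x)·D = −16x³ + 16x² − 16x. Remainder: −2x² + 2x − 3.
Step 5: lead(−2x² + 2x − 3) ÷ lead(D) = −2x² ÷ −2x² = 1. Subtract (1)·D = −2x² + 2x − 2. Remainder: −1.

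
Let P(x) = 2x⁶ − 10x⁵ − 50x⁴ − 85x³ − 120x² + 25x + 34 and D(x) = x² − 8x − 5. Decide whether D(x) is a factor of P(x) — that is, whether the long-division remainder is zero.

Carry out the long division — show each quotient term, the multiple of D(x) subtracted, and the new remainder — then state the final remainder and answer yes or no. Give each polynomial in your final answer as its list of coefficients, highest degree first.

Step 1: lead(2x⁶ − 10x⁵ − 50x⁴ − 85x³ − 120x² + 25x + 34) ÷ lead(D) = 2x⁶ ÷ x² = 2x⁴. Subtract (2x⁴)·D = 2x⁶ − 16x⁵ − 10x⁴. Remainder: 6x⁵ − 40x⁴ − 85x³ − 120x² + 25x + 34.
Step 2: lead(6x⁵ − 40x⁴ − 85x³ − 120x² + 25x + 34) ÷ lead(D) = 6x⁵ ÷ x² = 6x³. Subtract (6x³)·D = 6x⁵ − 48x⁴ − 30x³. Remainder: 8x⁴ − 55x³ − 120x² + 25x + 34.
Step 3: lead(8x⁴ − 55x³ − 120x² + 25x + 34) ÷ lead(D) = 8x⁴ ÷ x² = 8x². Subtract (8x²)·D = 8x⁴ − 64x³ − 40x². Remainder: 9x³ − 80x² + 25x + 34.
Step 4: lead(9x³ − 80x² + 25x + 34) ÷ lead(D) = 9x³ ÷ x² = 9x. Subtract (9x)·D = 9x³ − 72x² − 45x. Remainder: −8x² + 70x + 34.
Step 5: lead(−8x² + 70x + 34) ÷ lead(D) = −8x² ÷ x² = −8. Subtract (−8)·D = −8x² + 64x + 40. Remainder: 6x − 6.

R = [6, -6], so D(x) is not a factor of P(x). no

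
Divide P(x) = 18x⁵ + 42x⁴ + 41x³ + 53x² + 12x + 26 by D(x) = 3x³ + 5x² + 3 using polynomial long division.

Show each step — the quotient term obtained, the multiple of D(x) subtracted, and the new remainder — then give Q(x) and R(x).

Step 1: lead(18x⁵ + 42x⁴ + 41x³ + 53x² + 12x + 26) ÷ lead(D) = 18x⁵ ÷ 3x³ = 6x². Subtract (6x²)·D = 18x⁵ + 30x⁴ + 18x². Remainder: 12x⁴ + 41x³ + 35x² + 12x + 26.
Step 2: lead(12x⁴ + 41x³ + 35x² + 12x + 26) ÷ lead(D) = 12x⁴ ÷ 3x³ = 4x. Subtract (4x)·D = 12x⁴ + 20x³ + 12x. Remainder: 21x³ + 35x² + 26.
Step 3: lead(21x³ + 35x² + 26) ÷ lead(D) = 21x³ ÷ 3x³ = 7. Subtract (7)·D = 21x³ + 35x² + 21. Remainder: 5.

Q(x) = 6x² + 4x + 7; R(x) = 5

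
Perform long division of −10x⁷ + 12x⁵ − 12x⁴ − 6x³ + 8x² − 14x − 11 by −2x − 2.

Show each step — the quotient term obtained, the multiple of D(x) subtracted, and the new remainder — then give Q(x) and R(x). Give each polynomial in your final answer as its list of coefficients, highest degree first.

Step 1: lead(−10x⁷ + 12x⁵ − 12x⁴ − 6x³ + 8x² − 14x − 11) ÷ lead(D) = −10x⁷ ÷ −2x = 5x⁶. Subtract (5x⁶)·D = −10x⁷ − 10x⁶. Remainder: 10x⁶ + 12x⁵ − 12x⁴ − 6x³ + 8x² − 14x − 11.
Step 2: lead(10x⁶ + 12x⁵ − 12x⁴ − 6x³ + 8x² − 14x − 11) ÷ lead(D) = 10x⁶ ÷ −2x = −5x⁵. Subtract (−5x⁵)·D = 10x⁶ + 10x⁵. Remainder: 2x⁵ − 12x⁴ − 6x³ + 8x² − 14x − 11.
Step 3: lead(2x⁵ − 12x⁴ − 6x³ + 8x² − 14x − 11) ÷ lead(D) = 2x⁵ ÷ −2x = −x⁴. Subtract (−x⁴)·D = 2x⁵ + 2x⁴. Remainder: −14x⁴ − 6x³ + 8x² − 14x − 11.
Step 4: lead(−14x⁴ − 6x³ + 8x² − 14x − 11) ÷ lead(D) = −14x⁴ ÷ −2x = 7x³. Subtract (7x³)·D = −14x⁴ − 14x³. Remainder: 8x³ + 8x² − 14x − 11.
Step 5: lead(8x³ + 8x² − 14x − 11) ÷ lead(D) = 8x³ ÷ −2x = −4x². Subtract (−4x²)·D = 8x³ + 8x². Remainder: −14x − 11.
Step 6: lead(−14x − 11) ÷ lead(D) = −14x ÷ −2x = 7. Subtract (7)·D = −14x − 14. Remainder: 3.

Q = [5, -5, -1, 7, -4, 0, 7]; R = [3]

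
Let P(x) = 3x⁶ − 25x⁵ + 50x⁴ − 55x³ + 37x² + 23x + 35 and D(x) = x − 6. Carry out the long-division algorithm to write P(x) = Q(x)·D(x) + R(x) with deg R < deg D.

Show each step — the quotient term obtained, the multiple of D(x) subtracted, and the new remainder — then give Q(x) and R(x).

Q(x) = 3x⁵ − 7x⁴ + 8x³ − 7x² − 5x − 7; R(x) = −7

Step 1: lead(3x⁶ − 25x⁵ + 50x⁴ − 55x³ + 37x² + 23x + 35) ÷ lead(D) = 3x⁶ ÷ x = 3x⁵. Subtract (3x⁵)·D = 3x⁶ − 18x⁵. Remainder: −7x⁵ + 50x⁴ − 55x³ + 37x² + 23x + 35.
Step 2: lead(−7x⁵ + 50x⁴ − 55x³ + 37x² + 23x + 35) ÷ lead(D) = −7x⁵ ÷ x = −7x⁴. Subtract (−7x⁴)·D = −7x⁵ + 42x⁴. Remainder: 8x⁴ − 55x³ + 37x² + 23x + 35.
Step 3: lead(8x⁴ − 55x³ + 37x² + 23x + 35) ÷ lead(D) = 8x⁴ ÷ x = 8x³. Subtract (8x³)·D = 8x⁴ − 48x³. Remainder: −7x³ + 37x² + 23x + 35.
Step 4: lead(−7x³ + 37x² + 23x + 35) ÷ lead(D) = −7x³ ÷ x = −7x². Subtract (−7x²)·D = −7x³ + 42x². Remainder: −5x² + 23x + 35.
Step 5: lead(−5x² + 23x + 35) ÷ lead(D) = −5x² ÷ x = −5x. Subtract (−5x)·D = −5x² + 30x. Remainder: −7x + 35.
Step 6: lead(−7x + 35) ÷ lead(D) = −7x ÷ x = −7. Subtract (−7)·D = −7x + 42. Remainder: −7.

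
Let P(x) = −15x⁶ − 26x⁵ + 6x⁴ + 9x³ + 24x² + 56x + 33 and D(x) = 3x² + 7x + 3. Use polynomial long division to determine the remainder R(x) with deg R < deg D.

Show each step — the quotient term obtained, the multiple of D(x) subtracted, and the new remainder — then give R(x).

R(x) = 9

Step 1: lead(−15x⁶ − 26x⁵ + 6x⁴ + 9x³ + 24x² + 56x + 33) ÷ lead(D) = −15x⁶ ÷ 3x² = −5x⁴. Subtract (−5x⁴)·D = −15x⁶ − 35x⁵ − 15x⁴. Remainder: 9x⁵ + 21x⁴ + 9x³ + 24x² + 56x + 33.
Step 2: lead(9x⁵ + 21x⁴ + 9x³ + 24x² + 56x + 33) ÷ lead(D) = 9x⁵ ÷ 3x² = 3x³. Subtract (3x³)·D = 9x⁵ + 21x⁴ + 9x³. Remainder: 24x² + 56x + 33.
Step 3: lead(24x² + 56x + 33) ÷ lead(D) = 24x² ÷ 3x² = 8. Subtract (8)·D = 24x² + 56x + 24. Remainder: 9.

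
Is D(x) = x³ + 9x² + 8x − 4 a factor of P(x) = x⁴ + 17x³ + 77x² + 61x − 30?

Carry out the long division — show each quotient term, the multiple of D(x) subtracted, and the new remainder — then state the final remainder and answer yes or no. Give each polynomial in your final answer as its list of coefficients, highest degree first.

Step 1: lead(x⁴ + 17x³ + 77x² + 61x − 30) ÷ lead(D) = x⁴ ÷ x³ = x. Subtract (x)·D = x⁴ + 9x³ + 8x² − 4x. Remainder: 8x³ + 69x² + 65x − 30.
Step 2: lead(8x³ + 69x² + 65x − 30) ÷ lead(D) = 8x³ ÷ x³ = 8. Subtract (8)·D = 8x³ + 72x² + 64x − 32. Remainder: −3x² + x + 2.

R = [-3, 1, 2], so D(x) is not a factor of P(x). no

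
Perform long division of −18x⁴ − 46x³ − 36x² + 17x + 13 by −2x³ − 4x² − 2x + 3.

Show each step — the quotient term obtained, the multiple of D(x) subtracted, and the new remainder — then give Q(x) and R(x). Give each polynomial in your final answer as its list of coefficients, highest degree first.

Step 1: lead(−18x⁴ − 46x³ − 36x² + 17x + 13) ÷ lead(D) = −18x⁴ ÷ −2x³ = 9x. Subtract (9x)·D = −18x⁴ − 36x³ − 18x² + 27x. Remainder: −10x³ − 18x² − 10x + 13.
Step 2: lead(−10x³ − 18x² − 10x + 13) ÷ lead(D) = −10x³ ÷ −2x³ = 5. Subtract (5)·D = −10x³ − 20x² − 10x + 15. Remainder: 2x² − 2.

Q = [9, 5]; R = [2, 0, -2]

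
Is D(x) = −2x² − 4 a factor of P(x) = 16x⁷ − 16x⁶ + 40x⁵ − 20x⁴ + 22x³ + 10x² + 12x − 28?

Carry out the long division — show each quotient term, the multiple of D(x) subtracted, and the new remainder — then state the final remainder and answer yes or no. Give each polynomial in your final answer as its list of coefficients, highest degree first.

R = [0], so D(x) is a factor of P(x). yes

Step 1: lead(16x⁷ − 16x⁶ + 40x⁵ − 20x⁴ + 22x³ + 10x² + 12x − 28) ÷ lead(D) = 16x⁷ ÷ −2x² = −8x⁵. Subtract (−8x⁵)·D = 16x⁷ + 32x⁵. Remainder: −16x⁶ + 8x⁵ − 20x⁴ + 22x³ + 10x² + 12x − 28.
Step 2: lead(−16x⁶ + 8x⁵ − 20x⁴ + 22x³ + 10x² + 12x − 28) ÷ lead(D) = −16x⁶ ÷ −2x² = 8x⁴. Subtract (8x⁴)·D = −16x⁶ − 32x⁴. Remainder: 8x⁵ + 12x⁴ + 22x³ + 10x² + 12x − 28.
Step 3: lead(8x⁵ + 12x⁴ + 22x³ + 10x² + 12x − 28) ÷ lead(D) = 8x⁵ ÷ −2x² = −4x³. Subtract (−4x³)·D = 8x⁵ + 16x³. Remainder: 12x⁴ + 6x³ + 10x² + 12x − 28.
Step 4: lead(12x⁴ + 6x³ + 10x² + 12x − 28) ÷ lead(D) = 12x⁴ ÷ −2x² = −6x². Subtract (−6x²)·D = 12x⁴ + 24x². Remainder: 6x³ − 14x² + 12x − 28.
Step 5: lead(6x³ − 14x² + 12x − 28) ÷ lead(D) = 6x³ ÷ −2x² = −3x. Subtract (−3x)·D = 6x³ + 12x. Remainder: −14x² − 28.
Step 6: lead(−14x² − 28) ÷ lead(D) = −14x² ÷ −2x² = 7. Subtract (7)·D = −14x² − 28. Remainder: 0.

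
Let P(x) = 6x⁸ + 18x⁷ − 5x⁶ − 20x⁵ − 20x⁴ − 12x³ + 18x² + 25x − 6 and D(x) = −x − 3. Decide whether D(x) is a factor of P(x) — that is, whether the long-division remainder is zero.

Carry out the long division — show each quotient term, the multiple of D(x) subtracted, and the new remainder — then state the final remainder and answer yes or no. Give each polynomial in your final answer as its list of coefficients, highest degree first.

Step 1: lead(6x⁸ + 18x⁷ − 5x⁶ − 20x⁵ − 20x⁴ − 12x³ + 18x² + 25x − 6) ÷ lead(D) = 6x⁸ ÷ −x = −6x⁷. Subtract (−6x⁷)·D = 6x⁸ + 18x⁷. Remainder: −5x⁶ − 20x⁵ − 20x⁴ − 12x³ + 18x² + 25x − 6.
Step 2: lead(−5x⁶ − 20x⁵ − 20x⁴ − 12x³ + 18x² + 25x − 6) ÷ lead(D) = −5x⁶ ÷ −x = 5x⁵. Subtract (5x⁵)·D = −5x⁶ − 15x⁵. Remainder: −5x⁵ − 20x⁴ − 12x³ + 18x² + 25x − 6.
Step 3: lead(−5x⁵ − 20x⁴ − 12x³ + 18x² + 25x − 6) ÷ lead(D) = −5x⁵ ÷ −x = 5x⁴. Subtract (5x⁴)·D = −5x⁵ − 15x⁴. Remainder: −5x⁴ − 12x³ + 18x² + 25x − 6.
Step 4: lead(−5x⁴ − 12x³ + 18x² + 25x − 6) ÷ lead(D) = −5x⁴ ÷ −x = 5x³. Subtract (5x³)·D = −5x⁴ − 15x³. Remainder: 3x³ + 18x² + 25x − 6.
Step 5: lead(3x³ + 18x² + 25x − 6) ÷ lead(D) = 3x³ ÷ −x = −3x². Subtract (−3x²)·D = 3x³ + 9x². Remainder: 9x² + 25x − 6.
Step 6: lead(9x² + 25x − 6) ÷ lead(D) = 9x² ÷ −x = −9x. Subtract (−9x)·D = 9x² + 27x. Remainder: −2x − 6.
Step 7: lead(−2x − 6) ÷ lead(D) = −2x ÷ −x = 2. Subtract (2)·D = −2x − 6. Remainder: 0.

R = [0], so D(x) is a factor of P(x). yes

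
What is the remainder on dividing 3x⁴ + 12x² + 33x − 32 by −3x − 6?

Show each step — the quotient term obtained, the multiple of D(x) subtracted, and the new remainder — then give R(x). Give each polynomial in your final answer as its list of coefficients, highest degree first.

R = [-2]

Step 1: lead(3x⁴ + 12x² + 33x − 32) ÷ lead(D) = 3x⁴ ÷ −3x = −x³. Subtract (−x³)·D = 3x⁴ + 6x³. Remainder: −6x³ + 12x² + 33x − 32.
Step 2: lead(−6x³ + 12x² + 33x − 32) ÷ lead(D) = −6x³ ÷ −3x = 2x². Subtract (2x²)·D = −6x³ − 12x². Remainder: 24x² + 33x − 32.
Step 3: lead(24x² + 33x − 32) ÷ lead(D) = 24x² ÷ −3x = −8x. Subtract (−8x)·D = 24x² + 48x. Remainder: −15x − 32.
Step 4: lead(−15x − 32) ÷ lead(D) = −15x ÷ −3x = 5. Subtract (5)·D = −15x − 30. Remainder: −2.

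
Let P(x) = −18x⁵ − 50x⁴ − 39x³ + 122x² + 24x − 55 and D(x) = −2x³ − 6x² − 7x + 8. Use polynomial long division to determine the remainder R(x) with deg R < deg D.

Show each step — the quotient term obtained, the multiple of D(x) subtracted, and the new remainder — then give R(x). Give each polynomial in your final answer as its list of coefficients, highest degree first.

R = [-2, -7]

Step 1: lead(−18x⁵ − 50x⁴ − 39x³ + 122x² + 24x − 55) ÷ lead(D) = −18x⁵ ÷ −2x³ = 9x². Subtract (9x²)·D = −18x⁵ − 54x⁴ − 63x³ + 72x². Remainder: 4x⁴ + 24x³ + 50x² + 24x − 55.
Step 2: lead(4x⁴ + 24x³ + 50x² + 24x − 55) ÷ lead(D) = 4x⁴ ÷ −2x³ = −2x. Subtract (−2x)·D = 4x⁴ + 12x³ + 14x² − 16x. Remainder: 12x³ + 36x² + 40x − 55.
Step 3: lead(12x³ + 36x² + 40x − 55) ÷ lead(D) = 12x³ ÷ −2x³ = −6. Subtract (−6)·D = 12x³ + 36x² + 42x − 48. Remainder: −2x − 7.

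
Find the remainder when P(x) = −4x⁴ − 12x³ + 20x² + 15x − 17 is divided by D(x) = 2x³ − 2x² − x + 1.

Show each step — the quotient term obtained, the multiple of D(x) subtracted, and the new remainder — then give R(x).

Step 1: lead(−4x⁴ − 12x³ + 20x² + 15x − 17) ÷ lead(D) = −4x⁴ ÷ 2x³ = −2x. Subtract (−2x)·D = −4x⁴ + 4x³ + 2x² − 2x. Remainder: −16x³ + 18x² + 17x − 17.
Step 2: lead(−16x³ + 18x² + 17x − 17) ÷ lead(D) = −16x³ ÷ 2x³ = −8. Subtract (−8)·D = −16x³ + 16x² + 8x − 8. Remainder: 2x² + 9x − 9.

R(x) = 2x² + 9x − 9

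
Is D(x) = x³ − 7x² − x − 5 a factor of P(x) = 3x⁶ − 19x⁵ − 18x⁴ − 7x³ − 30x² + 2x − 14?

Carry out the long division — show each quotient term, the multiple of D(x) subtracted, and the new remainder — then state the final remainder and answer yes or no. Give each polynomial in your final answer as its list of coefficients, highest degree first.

Step 1: lead(3x⁶ − 19x⁵ − 18x⁴ − 7x³ − 30x² + 2x − 14) ÷ lead(D) = 3x⁶ ÷ x³ = 3x³. Subtract (3x³)·D = 3x⁶ − 21x⁵ − 3x⁴ − 15x³. Remainder: 2x⁵ − 15x⁴ + 8x³ − 30x² + 2x − 14.
Step 2: lead(2x⁵ − 15x⁴ + 8x³ − 30x² + 2x − 14) ÷ lead(D) = 2x⁵ ÷ x³ = 2x². Subtract (2x²)·D = 2x⁵ − 14x⁴ − 2x³ − 10x². Remainder: −x⁴ + 10x³ − 20x² + 2x − 14.
Step 3: lead(−x⁴ + 10x³ − 20x² + 2x − 14) ÷ lead(D) = −x⁴ ÷ x³ = −x. Subtract (−x)·D = −x⁴ + 7x³ + x² + 5x. Remainder: 3x³ − 21x² − 3x − 14.
Step 4: lead(3x³ − 21x² − 3x − 14) ÷ lead(D) = 3x³ ÷ x³ = 3. Subtract (3)·D = 3x³ − 21x² − 3x − 15. Remainder: 1.

R = [1], so D(x) is not a factor of P(x). no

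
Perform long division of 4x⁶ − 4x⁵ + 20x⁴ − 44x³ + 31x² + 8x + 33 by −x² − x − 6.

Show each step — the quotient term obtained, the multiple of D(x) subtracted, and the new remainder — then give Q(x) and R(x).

Step 1: lead(4x⁶ − 4x⁵ + 20x⁴ − 44x³ + 31x² + 8x + 33) ÷ lead(D) = 4x⁶ ÷ −x² = −4x⁴. Subtract (−4x⁴)·D = 4x⁶ + 4x⁵ + 24x⁴. Remainder: −8x⁵ − 4x⁴ − 44x³ + 31x² + 8x + 33.
Step 2: lead(−8x⁵ − 4x⁴ − 44x³ + 31x² + 8x + 33) ÷ lead(D) = −8x⁵ ÷ −x² = 8x³. Subtract (8x³)·D = −8x⁵ − 8x⁴ − 48x³. Remainder: 4x⁴ + 4x³ + 31x² + 8x + 33.
Step 3: lead(4x⁴ + 4x³ + 31x² + 8x + 33) ÷ lead(D) = 4x⁴ ÷ −x² = −4x². Subtract (−4x²)·D = 4x⁴ + 4x³ + 24x². Remainder: 7x² + 8x + 33.
Step 4: lead(7x² + 8x + 33) ÷ lead(D) = 7x² ÷ −x² = −7. Subtract (−7)·D = 7x² + 7x + 42. Remainder: x − 9.

Q(x) = −4x⁴ + 8x³ − 4x² − 7; R(x) = x − 9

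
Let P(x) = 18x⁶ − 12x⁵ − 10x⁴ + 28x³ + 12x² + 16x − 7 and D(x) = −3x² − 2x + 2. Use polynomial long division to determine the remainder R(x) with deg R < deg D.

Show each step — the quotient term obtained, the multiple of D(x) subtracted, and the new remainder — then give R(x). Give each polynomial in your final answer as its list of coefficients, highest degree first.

R = [9]

Step 1: lead(18x⁶ − 12x⁵ − 10x⁴ + 28x³ + 12x² + 16x − 7) ÷ lead(D) = 18x⁶ ÷ −3x² = −6x⁴. Subtract (−6x⁴)·D = 18x⁶ + 12x⁵ − 12x⁴. Remainder: −24x⁵ + 2x⁴ + 28x³ + 12x² + 16x − 7.
Step 2: lead(−24x⁵ + 2x⁴ + 28x³ + 12x² + 16x − 7) ÷ lead(D) = −24x⁵ ÷ −3x² = 8x³. Subtract (8x³)·D = −24x⁵ − 16x⁴ + 16x³. Remainder: 18x⁴ + 12x³ + 12x² + 16x − 7.
Step 3: lead(18x⁴ + 12x³ + 12x² + 16x − 7) ÷ lead(D) = 18x⁴ ÷ −3x² = −6x². Subtract (−6x²)·D = 18x⁴ + 12x³ − 12x². Remainder: 24x² + 16x − 7.
Step 4: lead(24x² + 16x − 7) ÷ lead(D) = 24x² ÷ −3x² = −8. Subtract (−8)·D = 24x² + 16x − 16. Remainder: 9.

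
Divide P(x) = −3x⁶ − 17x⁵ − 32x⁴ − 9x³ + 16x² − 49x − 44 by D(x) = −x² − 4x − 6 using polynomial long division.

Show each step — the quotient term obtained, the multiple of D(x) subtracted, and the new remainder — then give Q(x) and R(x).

Step 1: lead(−3x⁶ − 17x⁵ − 32x⁴ − 9x³ + 16x² − 49x − 44) ÷ lead(D) = −3x⁶ ÷ −x² = 3x⁴. Subtract (3x⁴)·D = −3x⁶ − 12x⁵ − 18x⁴. Remainder: −5x⁵ − 14x⁴ − 9x³ + 16x² − 49x − 44.
Step 2: lead(−5x⁵ − 14x⁴ − 9x³ + 16x² − 49x − 44) ÷ lead(D) = −5x⁵ ÷ −x² = 5x³. Subtract (5x³)·D = −5x⁵ − 20x⁴ − 30x³. Remainder: 6x⁴ + 21x³ + 16x² − 49x − 44.
Step 3: lead(6x⁴ + 21x³ + 16x² − 49x − 44) ÷ lead(D) = 6x⁴ ÷ −x² = −6x². Subtract (−6x²)·D = 6x⁴ + 24x³ + 36x². Remainder: −3x³ − 20x² − 49x − 44.
Step 4: lead(−3x³ − 20x² − 49x − 44) ÷ lead(D) = −3x³ ÷ −x² = 3x. Subtract (3x)·D = −3x³ − 12x² − 18x. Remainder: −8x² − 31x − 44.
Step 5: lead(−8x² − 31x − 44) ÷ lead(D) = −8x² ÷ −x² = 8. Subtract (8)·D = −8x² − 32x − 48. Remainder: x + 4.

Q(x) = 3x⁴ + 5x³ − 6x² + 3x + 8; R(x) = x + 4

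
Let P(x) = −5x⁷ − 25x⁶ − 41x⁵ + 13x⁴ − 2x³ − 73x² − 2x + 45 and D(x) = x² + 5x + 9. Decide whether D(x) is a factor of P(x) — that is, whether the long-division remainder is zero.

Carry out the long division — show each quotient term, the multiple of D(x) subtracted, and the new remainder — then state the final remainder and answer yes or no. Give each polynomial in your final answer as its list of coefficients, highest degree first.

Step 1: lead(−5x⁷ − 25x⁶ − 41x⁵ + 13x⁴ − 2x³ − 73x² − 2x + 45) ÷ lead(D) = −5x⁷ ÷ x² = −5x⁵. Subtract (−5x⁵)·D = −5x⁷ − 25x⁶ − 45x⁵. Remainder: 4x⁵ + 13x⁴ − 2x³ − 73x² − 2x + 45.
Step 2: lead(4x⁵ + 13x⁴ − 2x³ − 73x² − 2x + 45) ÷ lead(D) = 4x⁵ ÷ x² = 4x³. Subtract (4x³)·D = 4x⁵ + 20x⁴ + 36x³. Remainder: −7x⁴ − 38x³ − 73x² − 2x + 45.
Step 3: lead(−7x⁴ − 38x³ − 73x² − 2x + 45) ÷ lead(D) = −7x⁴ ÷ x² = −7x². Subtract (−7x²)·D = −7x⁴ − 35x³ − 63x². Remainder: −3x³ − 10x² − 2x + 45.
Step 4: lead(−3x³ − 10x² − 2x + 45) ÷ lead(D) = −3x³ ÷ x² = −3x. Subtract (−3x)·D = −3x³ − 15x² − 27x. Remainder: 5x² + 25x + 45.
Step 5: lead(5x² + 25x + 45) ÷ lead(D) = 5x² ÷ x² = 5. Subtract (5)·D = 5x² + 25x + 45. Remainder: 0.

R = [0], so D(x) is a factor of P(x). yes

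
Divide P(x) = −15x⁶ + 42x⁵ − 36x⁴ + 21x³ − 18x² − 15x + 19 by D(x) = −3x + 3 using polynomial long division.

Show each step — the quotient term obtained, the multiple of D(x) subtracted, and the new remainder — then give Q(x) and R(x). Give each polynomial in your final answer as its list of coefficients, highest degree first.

Step 1: lead(−15x⁶ + 42x⁵ − 36x⁴ + 21x³ − 18x² − 15x + 19) ÷ lead(D) = −15x⁶ ÷ −3x = 5x⁵. Subtract (5x⁵)·D = −15x⁶ + 15x⁵. Remainder: 27x⁵ − 36x⁴ + 21x³ − 18x² − 15x + 19.
Step 2: lead(27x⁵ − 36x⁴ + 21x³ − 18x² − 15x + 19) ÷ lead(D) = 27x⁵ ÷ −3x = −9x⁴. Subtract (−9x⁴)·D = 27x⁵ − 27x⁴. Remainder: −9x⁴ + 21x³ − 18x² − 15x + 19.
Step 3: lead(−9x⁴ + 21x³ − 18x² − 15x + 19) ÷ lead(D) = −9x⁴ ÷ −3x = 3x³. Subtract (3x³)·D = −9x⁴ + 9x³. Remainder: 12x³ − 18x² − 15x + 19.
Step 4: lead(12x³ − 18x² − 15x + 19) ÷ lead(D) = 12x³ ÷ −3x = −4x². Subtract (−4x²)·D = 12x³ − 12x². Remainder: −6x² − 15x + 19.
Step 5: lead(−6x² − 15x + 19) ÷ lead(D) = −6x² ÷ −3x = 2x. Subtract (2x)·D = −6x² + 6x. Remainder: −21x + 19.
Step 6: lead(−21x + 19) ÷ lead(D) = −21x ÷ −3x = 7. Subtract (7)·D = −21x + 21. Remainder: −2.

Q = [5, -9, 3, -4, 2, 7]; R = [-2]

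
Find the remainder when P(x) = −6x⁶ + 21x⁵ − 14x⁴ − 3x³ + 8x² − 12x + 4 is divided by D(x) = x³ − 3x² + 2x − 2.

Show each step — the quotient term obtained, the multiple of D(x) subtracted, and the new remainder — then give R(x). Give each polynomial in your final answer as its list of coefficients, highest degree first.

R = [2, 4]

Step 1: lead(−6x⁶ + 21x⁵ − 14x⁴ − 3x³ + 8x² − 12x + 4) ÷ lead(D) = −6x⁶ ÷ x³ = −6x³. Subtract (−6x³)·D = −6x⁶ + 18x⁵ − 12x⁴ + 12x³. Remainder: 3x⁵ − 2x⁴ − 15x³ + 8x² − 12x + 4.
Step 2: lead(3x⁵ − 2x⁴ − 15x³ + 8x² − 12x + 4) ÷ lead(D) = 3x⁵ ÷ x³ = 3x². Subtract (3x²)·D = 3x⁵ − 9x⁴ + 6x³ − 6x². Remainder: 7x⁴ − 21x³ + 14x² − 12x + 4.
Step 3: lead(7x⁴ − 21x³ + 14x² − 12x + 4) ÷ lead(D) = 7x⁴ ÷ x³ = 7x. Subtract (7x)·D = 7x⁴ − 21x³ + 14x² − 14x. Remainder: 2x + 4.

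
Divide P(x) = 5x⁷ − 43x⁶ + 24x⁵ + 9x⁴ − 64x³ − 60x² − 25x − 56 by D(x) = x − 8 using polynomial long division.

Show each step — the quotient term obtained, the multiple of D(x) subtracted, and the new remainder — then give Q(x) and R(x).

Step 1: lead(5x⁷ − 43x⁶ + 24x⁵ + 9x⁴ − 64x³ − 60x² − 25x − 56) ÷ lead(D) = 5x⁷ ÷ x = 5x⁶. Subtract (5x⁶)·D = 5x⁷ − 40x⁶. Remainder: −3x⁶ + 24x⁵ + 9x⁴ − 64x³ − 60x² − 25x − 56.
Step 2: lead(−3x⁶ + 24x⁵ + 9x⁴ − 64x³ − 60x² − 25x − 56) ÷ lead(D) = −3x⁶ ÷ x = −3x⁵. Subtract (−3x⁵)·D = −3x⁶ + 24x⁵. Remainder: 9x⁴ − 64x³ − 60x² − 25x − 56.
Step 3: lead(9x⁴ − 64x³ − 60x² − 25x − 56) ÷ lead(D) = 9x⁴ ÷ x = 9x³. Subtract (9x³)·D = 9x⁴ − 72x³. Remainder: 8x³ − 60x² − 25x − 56.
Step 4: lead(8x³ − 60x² − 25x − 56) ÷ lead(D) = 8x³ ÷ x = 8x². Subtract (8x²)·D = 8x³ − 64x². Remainder: 4x² − 25x − 56.
Step 5: lead(4x² − 25x − 56) ÷ lead(D) = 4x² ÷ x = 4x. Subtract (4x)·D = 4x² − 32x. Remainder: 7x − 56.
Step 6: lead(7x − 56) ÷ lead(D) = 7x ÷ x = 7. Subtract (7)·D = 7x − 56. Remainder: 0.

Q(x) = 5x⁶ − 3x⁵ + 9x³ + 8x² + 4x + 7; R(x) = 0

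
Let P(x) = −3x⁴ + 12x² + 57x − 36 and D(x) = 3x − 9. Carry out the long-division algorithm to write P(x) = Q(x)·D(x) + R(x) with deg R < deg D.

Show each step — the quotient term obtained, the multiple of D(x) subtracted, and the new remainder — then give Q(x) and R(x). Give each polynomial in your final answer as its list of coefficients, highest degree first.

Step 1: lead(−3x⁴ + 12x² + 57x − 36) ÷ lead(D) = −3x⁴ ÷ 3x = −x³. Subtract (−x³)·D = −3x⁴ + 9x³. Remainder: −9x³ + 12x² + 57x − 36.
Step 2: lead(−9x³ + 12x² + 57x − 36) ÷ lead(D) = −9x³ ÷ 3x = −3x². Subtract (−3x²)·D = −9x³ + 27x². Remainder: −15x² + 57x − 36.
Step 3: lead(−15x² + 57x − 36) ÷ lead(D) = −15x² ÷ 3x = −5x. Subtract (−5x)·D = −15x² + 45x. Remainder: 12x − 36.
Step 4: lead(12x − 36) ÷ lead(D) = 12x ÷ 3x = 4. Subtract (4)·D = 12x − 36. Remainder: 0.

Q = [-1, -3, -5, 4]; R = [0]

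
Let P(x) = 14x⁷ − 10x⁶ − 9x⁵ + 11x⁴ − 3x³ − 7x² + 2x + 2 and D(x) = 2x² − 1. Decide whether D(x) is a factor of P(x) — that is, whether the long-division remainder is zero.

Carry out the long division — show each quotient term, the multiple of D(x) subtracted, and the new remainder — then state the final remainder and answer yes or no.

R(x) = 0, so D(x) is a factor of P(x). yes

Step 1: lead(14x⁷ − 10x⁶ − 9x⁵ + 11x⁴ − 3x³ − 7x² + 2x + 2) ÷ lead(D) = 14x⁷ ÷ 2x² = 7x⁵. Subtract (7x⁵)·D = 14x⁷ − 7x⁵. Remainder: −10x⁶ − 2x⁵ + 11x⁴ − 3x³ − 7x² + 2x + 2.
Step 2: lead(−10x⁶ − 2x⁵ + 11x⁴ − 3x³ − 7x² + 2x + 2) ÷ lead(D) = −10x⁶ ÷ 2x² = −5x⁴. Subtract (−5x⁴)·D = −10x⁶ + 5x⁴. Remainder: −2x⁵ + 6x⁴ − 3x³ − 7x² + 2x + 2.
Step 3: lead(−2x⁵ + 6x⁴ − 3x³ − 7x² + 2x + 2) ÷ lead(D) = −2x⁵ ÷ 2x² = −x³. Subtract (−x³)·D = −2x⁵ + x³. Remainder: 6x⁴ − 4x³ − 7x² + 2x + 2.
Step 4: lead(6x⁴ − 4x³ − 7x² + 2x + 2) ÷ lead(D) = 6x⁴ ÷ 2x² = 3x². Subtract (3x²)·D = 6x⁴ − 3x². Remainder: −4x³ − 4x² + 2x + 2.
Step 5: lead(−4x³ − 4x² + 2x + 2) ÷ lead(D) = −4x³ ÷ 2x² = −2x. Subtract (−2x)·D = −4x³ + 2x. Remainder: −4x² + 2.
Step 6: lead(−4x² + 2) ÷ lead(D) = −4x² ÷ 2x² = −2. Subtract (−2)·D = −4x² + 2. Remainder: 0.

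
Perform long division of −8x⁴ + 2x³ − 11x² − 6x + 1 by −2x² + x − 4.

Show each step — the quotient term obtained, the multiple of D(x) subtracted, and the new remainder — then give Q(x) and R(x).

Step 1: lead(−8x⁴ + 2x³ − 11x² − 6x + 1) ÷ lead(D) = −8x⁴ ÷ −2x² = 4x². Subtract (4x²)·D = −8x⁴ + 4x³ − 16x². Remainder: −2x³ + 5x² − 6x + 1.
Step 2: lead(−2x³ + 5x² − 6x + 1) ÷ lead(D) = −2x³ ÷ −2x² = x. Subtract (x)·D = −2x³ + x² − 4x. Remainder: 4x² − 2x + 1.
Step 3: lead(4x² − 2x + 1) ÷ lead(D) = 4x² ÷ −2x² = −2. Subtract (−2)·D = 4x² − 2x + 8. Remainder: −7.

Q(x) = 4x² + x − 2; R(x) = −7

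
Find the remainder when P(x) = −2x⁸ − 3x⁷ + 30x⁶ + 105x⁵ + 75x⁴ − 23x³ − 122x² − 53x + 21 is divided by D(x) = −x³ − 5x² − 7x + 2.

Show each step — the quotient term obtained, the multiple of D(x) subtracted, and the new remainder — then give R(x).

Step 1: lead(−2x⁸ − 3x⁷ + 30x⁶ + 105x⁵ + 75x⁴ − 23x³ − 122x² − 53x + 21) ÷ lead(D) = −2x⁸ ÷ −x³ = 2x⁵. Subtract (2x⁵)·D = −2x⁸ − 10x⁷ − 14x⁶ + 4x⁵. Remainder: 7x⁷ + 44x⁶ + 101x⁵ + 75x⁴ − 23x³ − 122x² − 53x + 21.
Step 2: lead(7x⁷ + 44x⁶ + 101x⁵ + 75x⁴ − 23x³ − 122x² − 53x + 21) ÷ lead(D) = 7x⁷ ÷ −x³ = −7x⁴. Subtract (−7x⁴)·D = 7x⁷ + 35x⁶ + 49x⁵ − 14x⁴. Remainder: 9x⁶ + 52x⁵ + 89x⁴ − 23x³ − 122x² − 53x + 21.
Step 3: lead(9x⁶ + 52x⁵ + 89x⁴ − 23x³ − 122x² − 53x + 21) ÷ lead(D) = 9x⁶ ÷ −x³ = −9x³. Subtract (−9x³)·D = 9x⁶ + 45x⁵ + 63x⁴ − 18x³. Remainder: 7x⁵ + 26x⁴ − 5x³ − 122x² − 53x + 21.
Step 4: lead(7x⁵ + 26x⁴ − 5x³ − 122x² − 53x + 21) ÷ lead(D) = 7x⁵ ÷ −x³ = −7x². Subtract (−7x²)·D = 7x⁵ + 35x⁴ + 49x³ − 14x². Remainder: −9x⁴ − 54x³ − 108x² − 53x + 21.
Step 5: lead(−9x⁴ − 54x³ − 108x² − 53x + 21) ÷ lead(D) = −9x⁴ ÷ −x³ = 9x. Subtract (9x)·D = −9x⁴ − 45x³ − 63x² + 18x. Remainder: −9x³ − 45x² − 71x + 21.
Step 6: lead(−9x³ − 45x² − 71x + 21) ÷ lead(D) = −9x³ ÷ −x³ = 9. Subtract (9)·D = −9x³ − 45x² − 63x + 18. Remainder: −8x + 3.

R(x) = −8x + 3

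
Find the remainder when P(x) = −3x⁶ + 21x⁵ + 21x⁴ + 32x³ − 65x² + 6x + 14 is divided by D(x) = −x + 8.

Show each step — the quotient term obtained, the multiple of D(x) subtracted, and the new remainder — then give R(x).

R(x) = −2

Step 1: lead(−3x⁶ + 21x⁵ + 21x⁴ + 32x³ − 65x² + 6x + 14) ÷ lead(D) = −3x⁶ ÷ −x = 3x⁵. Subtract (3x⁵)·D = −3x⁶ + 24x⁵. Remainder: −3x⁵ + 21x⁴ + 32x³ − 65x² + 6x + 14.
Step 2: lead(−3x⁵ + 21x⁴ + 32x³ − 65x² + 6x + 14) ÷ lead(D) = −3x⁵ ÷ −x = 3x⁴. Subtract (3x⁴)·D = −3x⁵ + 24x⁴. Remainder: −3x⁴ + 32x³ − 65x² + 6x + 14.
Step 3: lead(−3x⁴ + 32x³ − 65x² + 6x + 14) ÷ lead(D) = −3x⁴ ÷ −x = 3x³. Subtract (3x³)·D = −3x⁴ + 24x³. Remainder: 8x³ − 65x² + 6x + 14.
Step 4: lead(8x³ − 65x² + 6x + 14) ÷ lead(D) = 8x³ ÷ −x = −8x². Subtract (−8x²)·D = 8x³ − 64x². Remainder: −x² + 6x + 14.
Step 5: lead(−x² + 6x + 14) ÷ lead(D) = −x² ÷ −x = x. Subtract (x)·D = −x² + 8x. Remainder: −2x + 14.
Step 6: lead(−2x + 14) ÷ lead(D) = −2x ÷ −x = 2. Subtract (2)·D = −2x + 16. Remainder: −2.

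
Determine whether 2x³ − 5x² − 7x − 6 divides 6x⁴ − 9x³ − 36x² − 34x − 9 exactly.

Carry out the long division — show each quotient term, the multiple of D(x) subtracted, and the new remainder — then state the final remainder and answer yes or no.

R(x) = 5x + 9, so D(x) is not a factor of P(x). no

Step 1: lead(6x⁴ − 9x³ − 36x² − 34x − 9) ÷ lead(D) = 6x⁴ ÷ 2x³ = 3x. Subtract (3x)·D = 6x⁴ − 15x³ − 21x² − 18x. Remainder: 6x³ − 15x² − 16x − 9.
Step 2: lead(6x³ − 15x² − 16x − 9) ÷ lead(D) = 6x³ ÷ 2x³ = 3. Subtract (3)·D = 6x³ − 15x² − 21x − 18. Remainder: 5x + 9.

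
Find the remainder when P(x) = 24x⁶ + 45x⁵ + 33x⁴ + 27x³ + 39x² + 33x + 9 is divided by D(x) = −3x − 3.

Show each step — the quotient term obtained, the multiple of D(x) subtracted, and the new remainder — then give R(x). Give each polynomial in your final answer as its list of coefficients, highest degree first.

Step 1: lead(24x⁶ + 45x⁵ + 33x⁴ + 27x³ + 39x² + 33x + 9) ÷ lead(D) = 24x⁶ ÷ −3x = −8x⁵. Subtract (−8x⁵)·D = 24x⁶ + 24x⁵. Remainder: 21x⁵ + 33x⁴ + 27x³ + 39x² + 33x + 9.
Step 2: lead(21x⁵ + 33x⁴ + 27x³ + 39x² + 33x + 9) ÷ lead(D) = 21x⁵ ÷ −3x = −7x⁴. Subtract (−7x⁴)·D = 21x⁵ + 21x⁴. Remainder: 12x⁴ + 27x³ + 39x² + 33x + 9.
Step 3: lead(12x⁴ + 27x³ + 39x² + 33x + 9) ÷ lead(D) = 12x⁴ ÷ −3x = −4x³. Subtract (−4x³)·D = 12x⁴ + 12x³. Remainder: 15x³ + 39x² + 33x + 9.
Step 4: lead(15x³ + 39x² + 33x + 9) ÷ lead(D) = 15x³ ÷ −3x = −5x². Subtract (−5x²)·D = 15x³ + 15x². Remainder: 24x² + 33x + 9.
Step 5: lead(24x² + 33x + 9) ÷ lead(D) = 24x² ÷ −3x = −8x. Subtract (−8x)·D = 24x² + 24x. Remainder: 9x + 9.
Step 6: lead(9x + 9) ÷ lead(D) = 9x ÷ −3x = −3. Subtract (−3)·D = 9x + 9. Remainder: 0.

R = [0]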